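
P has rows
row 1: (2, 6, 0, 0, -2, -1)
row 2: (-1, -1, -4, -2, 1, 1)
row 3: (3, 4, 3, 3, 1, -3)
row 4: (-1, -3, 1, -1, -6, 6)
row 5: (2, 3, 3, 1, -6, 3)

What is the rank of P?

Row reduce to echelon form.
R2 ← R2 + (1/2)·R1: [0, 2, -4, -2, 0, 1/2]
R3 ← R3 − (3/2)·R1: [0, -5, 3, 3, 4, -3/2]
R4 ← R4 + (1/2)·R1: [0, 0, 1, -1, -7, 11/2]
R5 ← R5 − R1: [0, -3, 3, 1, -4, 4]
R3 ← R3 + (5/2)·R2: [0, 0, -7, -2, 4, -1/4]
R5 ← R5 + (3/2)·R2: [0, 0, -3, -2, -4, 19/4]
R4 ← R4 + (1/7)·R3: [0, 0, 0, -9/7, -45/7, 153/28]
R5 ← R5 − (3/7)·R3: [0, 0, 0, -8/7, -40/7, 34/7]
R5 ← R5 − (8/9)·R4: [0, 0, 0, 0, 0, 0]
Echelon form has 4 nonzero rows, so rank(P) = 4.

4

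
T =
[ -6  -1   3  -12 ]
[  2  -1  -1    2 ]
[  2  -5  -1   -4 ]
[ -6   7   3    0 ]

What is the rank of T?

Row reduce to echelon form.
R2 ← R2 + (1/3)·R1: [0, -4/3, 0, -2]
R3 ← R3 + (1/3)·R1: [0, -16/3, 0, -8]
R4 ← R4 − R1: [0, 8, 0, 12]
R3 ← R3 − (4)·R2: [0, 0, 0, 0]
R4 ← R4 + (6)·R2: [0, 0, 0, 0]
Echelon form has 2 nonzero rows, so rank(T) = 2.

2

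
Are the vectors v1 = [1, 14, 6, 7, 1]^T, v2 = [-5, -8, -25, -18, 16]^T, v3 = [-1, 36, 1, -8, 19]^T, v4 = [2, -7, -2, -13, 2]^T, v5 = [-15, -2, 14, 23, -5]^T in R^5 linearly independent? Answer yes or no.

Form the matrix with these vectors as rows and row reduce.
R2 ← R2 + (5)·R1: [0, 62, 5, 17, 21]
R3 ← R3 + R1: [0, 50, 7, -1, 20]
R4 ← R4 − (2)·R1: [0, -35, -14, -27, 0]
R5 ← R5 + (15)·R1: [0, 208, 104, 128, 10]
R3 ← R3 − (25/31)·R2: [0, 0, 92/31, -456/31, 95/31]
R4 ← R4 + (35/62)·R2: [0, 0, -693/62, -1079/62, 735/62]
R5 ← R5 − (104/31)·R2: [0, 0, 2704/31, 2200/31, -1874/31]
R4 ← R4 + (693/184)·R3: [0, 0, 0, -3349/46, 4305/184]
R5 ← R5 − (676/23)·R3: [0, 0, 0, 11576/23, -3462/23]
R5 ← R5 + (23152/3349)·R4: [0, 0, 0, 0, 37584/3349]
5 nonzero rows, so the 5 vectors span a space of dimension 5.
Since 5 = 5, the vectors are linearly independent.

yes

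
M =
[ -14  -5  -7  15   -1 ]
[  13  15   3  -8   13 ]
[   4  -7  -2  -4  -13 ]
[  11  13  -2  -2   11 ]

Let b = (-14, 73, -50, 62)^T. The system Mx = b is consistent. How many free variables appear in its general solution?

1

Row reduce the augmented matrix [M | b].
R2 ← R2 + (13/14)·R1: [0, 145/14, -7/2, 83/14, 169/14, 60]
R3 ← R3 + (2/7)·R1: [0, -59/7, -4, 2/7, -93/7, -54]
R4 ← R4 + (11/14)·R1: [0, 127/14, -15/2, 137/14, 143/14, 51]
R3 ← R3 + (118/145)·R2: [0, 0, -993/145, 741/145, -502/145, -150/29]
R4 ← R4 − (127/145)·R2: [0, 0, -643/145, 666/145, -52/145, -45/29]
R4 ← R4 − (643/993)·R3: [0, 0, 0, 425/331, 1870/993, 595/331]
The echelon form has 4 nonzero rows, and every pivot lies in the first 5 columns, so rank(M) = rank([M|b]) = 4.
The system is consistent.
Free variables = (unknowns) − (rank) = 5 − 4 = 1.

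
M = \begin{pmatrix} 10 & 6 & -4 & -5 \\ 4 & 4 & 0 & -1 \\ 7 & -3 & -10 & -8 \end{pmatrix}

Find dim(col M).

2

Row reduce to echelon form.
R2 ← R2 − (2/5)·R1: [0, 8/5, 8/5, 1]
R3 ← R3 − (7/10)·R1: [0, -36/5, -36/5, -9/2]
R3 ← R3 + (9/2)·R2: [0, 0, 0, 0]
Echelon form has 2 nonzero rows, so rank(M) = 2.
The column space has dimension equal to the rank: 2.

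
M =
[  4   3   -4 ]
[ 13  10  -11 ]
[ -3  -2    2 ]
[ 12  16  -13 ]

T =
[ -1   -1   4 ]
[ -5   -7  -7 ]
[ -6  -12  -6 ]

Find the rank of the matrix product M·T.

First compute MT:
[[  5,  23,  19],
 [  3,  49,  48],
 [  1,  -7, -10],
 [-14,  32,  14]]
Now row reduce the product.
R2 ← R2 − (3/5)·R1: [0, 176/5, 183/5]
R3 ← R3 − (1/5)·R1: [0, -58/5, -69/5]
R4 ← R4 + (14/5)·R1: [0, 482/5, 336/5]
R3 ← R3 + (29/88)·R2: [0, 0, -153/88]
R4 ← R4 − (241/88)·R2: [0, 0, -2907/88]
R4 ← R4 − (19)·R3: [0, 0, 0]
3 nonzero rows, so rank(MT) = 3.

3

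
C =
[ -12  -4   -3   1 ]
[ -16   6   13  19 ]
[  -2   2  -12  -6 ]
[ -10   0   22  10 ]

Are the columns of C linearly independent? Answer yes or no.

Row reduce C to echelon form.
R2 ← R2 − (4/3)·R1: [0, 34/3, 17, 53/3]
R3 ← R3 − (1/6)·R1: [0, 8/3, -23/2, -37/6]
R4 ← R4 − (5/6)·R1: [0, 10/3, 49/2, 55/6]
R3 ← R3 − (4/17)·R2: [0, 0, -31/2, -351/34]
R4 ← R4 − (5/17)·R2: [0, 0, 39/2, 135/34]
R4 ← R4 + (39/31)·R3: [0, 0, 0, -4752/527]
4 pivots among 4 columns.
Every column is a pivot column, so the columns are linearly independent.

yes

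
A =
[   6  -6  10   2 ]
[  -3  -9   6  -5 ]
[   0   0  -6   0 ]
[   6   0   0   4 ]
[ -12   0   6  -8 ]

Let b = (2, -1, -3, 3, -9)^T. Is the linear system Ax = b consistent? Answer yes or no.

no

Row reduce the augmented matrix [A | b].
R2 ← R2 + (1/2)·R1: [0, -12, 11, -4, 0]
R4 ← R4 − R1: [0, 6, -10, 2, 1]
R5 ← R5 + (2)·R1: [0, -12, 26, -4, -5]
R4 ← R4 + (1/2)·R2: [0, 0, -9/2, 0, 1]
R5 ← R5 − R2: [0, 0, 15, 0, -5]
R4 ← R4 − (3/4)·R3: [0, 0, 0, 0, 13/4]
R5 ← R5 + (5/2)·R3: [0, 0, 0, 0, -25/2]
R5 ← R5 + (50/13)·R4: [0, 0, 0, 0, 0]
The echelon form has 4 nonzero rows; the last pivot sits in the augmented column, so rank(A) = 3 but rank([A|b]) = 4.
Since the ranks differ, the system is inconsistent.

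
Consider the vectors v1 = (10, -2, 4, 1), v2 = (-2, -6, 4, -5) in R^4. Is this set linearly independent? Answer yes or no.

Form the matrix with these vectors as rows and row reduce.
R2 ← R2 + (1/5)·R1: [0, -32/5, 24/5, -24/5]
2 nonzero rows, so the 2 vectors span a space of dimension 2.
Since 2 = 2, the vectors are linearly independent.

yes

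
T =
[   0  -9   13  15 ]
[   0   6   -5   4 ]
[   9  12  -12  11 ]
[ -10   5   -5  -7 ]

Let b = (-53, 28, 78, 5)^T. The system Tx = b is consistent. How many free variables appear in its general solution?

0

Row reduce the augmented matrix [T | b].
Swap R1 ↔ R3
R4 ← R4 + (10/9)·R1: [0, 55/3, -55/3, 47/9, 275/3]
R3 ← R3 + (3/2)·R2: [0, 0, 11/2, 21, -11]
R4 ← R4 − (55/18)·R2: [0, 0, -55/18, -7, 55/9]
R4 ← R4 + (5/9)·R3: [0, 0, 0, 14/3, 0]
The echelon form has 4 nonzero rows, and every pivot lies in the first 4 columns, so rank(T) = rank([T|b]) = 4.
The system is consistent.
Free variables = (unknowns) − (rank) = 4 − 4 = 0.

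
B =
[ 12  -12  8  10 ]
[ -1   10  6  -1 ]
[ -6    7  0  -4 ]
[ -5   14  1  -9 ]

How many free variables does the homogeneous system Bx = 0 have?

Row reduce to echelon form.
R2 ← R2 + (1/12)·R1: [0, 9, 20/3, -1/6]
R3 ← R3 + (1/2)·R1: [0, 1, 4, 1]
R4 ← R4 + (5/12)·R1: [0, 9, 13/3, -29/6]
R3 ← R3 − (1/9)·R2: [0, 0, 88/27, 55/54]
R4 ← R4 − R2: [0, 0, -7/3, -14/3]
R4 ← R4 + (63/88)·R3: [0, 0, 0, -63/16]
4 nonzero rows, so rank(B) = 4.
B has 4 columns; by rank–nullity, nullity = 4 − 4 = 0.

0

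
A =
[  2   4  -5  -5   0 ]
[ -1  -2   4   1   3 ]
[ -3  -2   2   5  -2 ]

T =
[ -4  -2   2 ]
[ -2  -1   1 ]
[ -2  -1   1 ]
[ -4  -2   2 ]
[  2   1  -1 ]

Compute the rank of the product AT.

1

First compute AT:
[[ 14,   7,  -7],
 [  2,   1,  -1],
 [-12,  -6,   6]]
Now row reduce the product.
R2 ← R2 − (1/7)·R1: [0, 0, 0]
R3 ← R3 + (6/7)·R1: [0, 0, 0]
1 nonzero row, so rank(AT) = 1.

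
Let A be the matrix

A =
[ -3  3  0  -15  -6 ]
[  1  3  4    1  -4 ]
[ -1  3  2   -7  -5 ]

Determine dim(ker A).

Row reduce to echelon form.
R2 ← R2 + (1/3)·R1: [0, 4, 4, -4, -6]
R3 ← R3 − (1/3)·R1: [0, 2, 2, -2, -3]
R3 ← R3 − (1/2)·R2: [0, 0, 0, 0, 0]
2 nonzero rows, so rank(A) = 2.
A has 5 columns; by rank–nullity, nullity = 5 − 2 = 3.

3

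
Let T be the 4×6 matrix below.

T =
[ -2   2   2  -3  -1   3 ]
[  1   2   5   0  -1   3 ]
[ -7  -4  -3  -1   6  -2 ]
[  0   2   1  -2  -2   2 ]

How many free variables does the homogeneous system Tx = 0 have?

3

Row reduce to echelon form.
R2 ← R2 + (1/2)·R1: [0, 3, 6, -3/2, -3/2, 9/2]
R3 ← R3 − (7/2)·R1: [0, -11, -10, 19/2, 19/2, -25/2]
R3 ← R3 + (11/3)·R2: [0, 0, 12, 4, 4, 4]
R4 ← R4 − (2/3)·R2: [0, 0, -3, -1, -1, -1]
R4 ← R4 + (1/4)·R3: [0, 0, 0, 0, 0, 0]
3 nonzero rows, so rank(T) = 3.
T has 6 columns; by rank–nullity, nullity = 6 − 3 = 3.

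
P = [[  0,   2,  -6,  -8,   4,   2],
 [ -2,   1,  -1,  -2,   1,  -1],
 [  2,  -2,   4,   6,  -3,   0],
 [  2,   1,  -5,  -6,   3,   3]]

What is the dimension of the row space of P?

2

Row reduce to echelon form.
Swap R1 ↔ R2
R3 ← R3 + R1: [0, -1, 3, 4, -2, -1]
R4 ← R4 + R1: [0, 2, -6, -8, 4, 2]
R3 ← R3 + (1/2)·R2: [0, 0, 0, 0, 0, 0]
R4 ← R4 − R2: [0, 0, 0, 0, 0, 0]
Echelon form has 2 nonzero rows, so rank(P) = 2.
The row space has dimension equal to the rank: 2.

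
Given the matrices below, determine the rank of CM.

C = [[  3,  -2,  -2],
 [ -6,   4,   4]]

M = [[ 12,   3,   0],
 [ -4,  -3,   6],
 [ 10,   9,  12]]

1

First compute CM:
[[ 24,  -3, -36],
 [-48,   6,  72]]
Now row reduce the product.
R2 ← R2 + (2)·R1: [0, 0, 0]
1 nonzero row, so rank(CM) = 1.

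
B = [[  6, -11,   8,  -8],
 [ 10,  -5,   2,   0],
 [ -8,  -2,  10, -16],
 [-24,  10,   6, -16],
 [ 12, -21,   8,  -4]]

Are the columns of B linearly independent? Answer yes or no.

no

Row reduce B to echelon form.
R2 ← R2 − (5/3)·R1: [0, 40/3, -34/3, 40/3]
R3 ← R3 + (4/3)·R1: [0, -50/3, 62/3, -80/3]
R4 ← R4 + (4)·R1: [0, -34, 38, -48]
R5 ← R5 − (2)·R1: [0, 1, -8, 12]
R3 ← R3 + (5/4)·R2: [0, 0, 13/2, -10]
R4 ← R4 + (51/20)·R2: [0, 0, 91/10, -14]
R5 ← R5 − (3/40)·R2: [0, 0, -143/20, 11]
R4 ← R4 − (7/5)·R3: [0, 0, 0, 0]
R5 ← R5 + (11/10)·R3: [0, 0, 0, 0]
3 pivots among 4 columns.
Only 3 < 4 pivot columns, so the columns are linearly dependent.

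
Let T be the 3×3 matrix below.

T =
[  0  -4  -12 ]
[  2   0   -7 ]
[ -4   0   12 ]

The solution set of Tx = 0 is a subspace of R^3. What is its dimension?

0

Row reduce to echelon form.
Swap R1 ↔ R2
R3 ← R3 + (2)·R1: [0, 0, -2]
3 nonzero rows, so rank(T) = 3.
T has 3 columns; by rank–nullity, nullity = 3 − 3 = 0.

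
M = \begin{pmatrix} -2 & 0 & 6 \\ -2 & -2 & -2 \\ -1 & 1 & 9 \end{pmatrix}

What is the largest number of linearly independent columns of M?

3

Row reduce to echelon form.
R2 ← R2 − R1: [0, -2, -8]
R3 ← R3 − (1/2)·R1: [0, 1, 6]
R3 ← R3 + (1/2)·R2: [0, 0, 2]
Echelon form has 3 nonzero rows, so rank(M) = 3.
The rank gives the maximum number of linearly independent columns: 3.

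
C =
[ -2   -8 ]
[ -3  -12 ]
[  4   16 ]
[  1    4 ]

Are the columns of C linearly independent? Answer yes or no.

Row reduce C to echelon form.
R2 ← R2 − (3/2)·R1: [0, 0]
R3 ← R3 + (2)·R1: [0, 0]
R4 ← R4 + (1/2)·R1: [0, 0]
1 pivot among 2 columns.
Only 1 < 2 pivot columns, so the columns are linearly dependent.

no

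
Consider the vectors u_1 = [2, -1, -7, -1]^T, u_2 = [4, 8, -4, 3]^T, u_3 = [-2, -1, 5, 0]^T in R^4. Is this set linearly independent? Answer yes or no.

no

Form the matrix with these vectors as rows and row reduce.
R2 ← R2 − (2)·R1: [0, 10, 10, 5]
R3 ← R3 + R1: [0, -2, -2, -1]
R3 ← R3 + (1/5)·R2: [0, 0, 0, 0]
2 nonzero rows, so the 3 vectors span a space of dimension 2.
Since 2 < 3, the vectors are linearly dependent.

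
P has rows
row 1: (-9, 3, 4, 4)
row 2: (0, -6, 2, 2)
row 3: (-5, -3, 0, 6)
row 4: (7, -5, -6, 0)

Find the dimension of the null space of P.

Row reduce to echelon form.
R3 ← R3 − (5/9)·R1: [0, -14/3, -20/9, 34/9]
R4 ← R4 + (7/9)·R1: [0, -8/3, -26/9, 28/9]
R3 ← R3 − (7/9)·R2: [0, 0, -34/9, 20/9]
R4 ← R4 − (4/9)·R2: [0, 0, -34/9, 20/9]
R4 ← R4 − R3: [0, 0, 0, 0]
3 nonzero rows, so rank(P) = 3.
P has 4 columns; by rank–nullity, nullity = 4 − 3 = 1.

1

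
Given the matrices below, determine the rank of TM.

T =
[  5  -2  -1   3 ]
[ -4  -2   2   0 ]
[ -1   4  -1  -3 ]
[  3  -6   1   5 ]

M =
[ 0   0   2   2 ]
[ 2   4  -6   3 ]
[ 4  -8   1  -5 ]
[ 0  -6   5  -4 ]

2

First compute TM:
[[ -8, -18,  36,  -3],
 [  4, -24,   6, -24],
 [  4,  42, -42,  27],
 [ -8, -62,  68, -37]]
Now row reduce the product.
R2 ← R2 + (1/2)·R1: [0, -33, 24, -51/2]
R3 ← R3 + (1/2)·R1: [0, 33, -24, 51/2]
R4 ← R4 − R1: [0, -44, 32, -34]
R3 ← R3 + R2: [0, 0, 0, 0]
R4 ← R4 − (4/3)·R2: [0, 0, 0, 0]
2 nonzero rows, so rank(TM) = 2.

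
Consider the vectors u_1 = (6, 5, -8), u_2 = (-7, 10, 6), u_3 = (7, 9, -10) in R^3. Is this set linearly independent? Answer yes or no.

Form the matrix with these vectors as rows and row reduce.
R2 ← R2 + (7/6)·R1: [0, 95/6, -10/3]
R3 ← R3 − (7/6)·R1: [0, 19/6, -2/3]
R3 ← R3 − (1/5)·R2: [0, 0, 0]
2 nonzero rows, so the 3 vectors span a space of dimension 2.
Since 2 < 3, the vectors are linearly dependent.

no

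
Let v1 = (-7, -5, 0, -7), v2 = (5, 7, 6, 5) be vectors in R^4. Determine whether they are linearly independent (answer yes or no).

yes

Form the matrix with these vectors as rows and row reduce.
R2 ← R2 + (5/7)·R1: [0, 24/7, 6, 0]
2 nonzero rows, so the 2 vectors span a space of dimension 2.
Since 2 = 2, the vectors are linearly independent.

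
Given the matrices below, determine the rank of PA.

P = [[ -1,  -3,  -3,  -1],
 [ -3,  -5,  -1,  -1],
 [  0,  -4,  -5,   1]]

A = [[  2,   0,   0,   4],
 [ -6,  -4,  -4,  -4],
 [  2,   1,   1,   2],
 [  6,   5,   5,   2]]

First compute PA:
[[  4,   4,   4,   0],
 [ 16,  14,  14,   4],
 [ 20,  16,  16,   8]]
Now row reduce the product.
R2 ← R2 − (4)·R1: [0, -2, -2, 4]
R3 ← R3 − (5)·R1: [0, -4, -4, 8]
R3 ← R3 − (2)·R2: [0, 0, 0, 0]
2 nonzero rows, so rank(PA) = 2.

2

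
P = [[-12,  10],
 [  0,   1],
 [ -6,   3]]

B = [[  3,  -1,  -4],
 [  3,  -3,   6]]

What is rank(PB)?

First compute PB:
[[ -6, -18, 108],
 [  3,  -3,   6],
 [ -9,  -3,  42]]
Now row reduce the product.
R2 ← R2 + (1/2)·R1: [0, -12, 60]
R3 ← R3 − (3/2)·R1: [0, 24, -120]
R3 ← R3 + (2)·R2: [0, 0, 0]
2 nonzero rows, so rank(PB) = 2.

2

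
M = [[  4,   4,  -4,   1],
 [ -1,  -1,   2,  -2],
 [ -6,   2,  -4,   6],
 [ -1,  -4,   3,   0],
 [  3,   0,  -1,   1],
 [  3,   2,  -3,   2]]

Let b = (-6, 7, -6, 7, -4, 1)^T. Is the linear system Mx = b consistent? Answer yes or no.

no

Row reduce the augmented matrix [M | b].
R2 ← R2 + (1/4)·R1: [0, 0, 1, -7/4, 11/2]
R3 ← R3 + (3/2)·R1: [0, 8, -10, 15/2, -15]
R4 ← R4 + (1/4)·R1: [0, -3, 2, 1/4, 11/2]
R5 ← R5 − (3/4)·R1: [0, -3, 2, 1/4, 1/2]
R6 ← R6 − (3/4)·R1: [0, -1, 0, 5/4, 11/2]
Swap R2 ↔ R3
R4 ← R4 + (3/8)·R2: [0, 0, -7/4, 49/16, -1/8]
R5 ← R5 + (3/8)·R2: [0, 0, -7/4, 49/16, -41/8]
R6 ← R6 + (1/8)·R2: [0, 0, -5/4, 35/16, 29/8]
R4 ← R4 + (7/4)·R3: [0, 0, 0, 0, 19/2]
R5 ← R5 + (7/4)·R3: [0, 0, 0, 0, 9/2]
R6 ← R6 + (5/4)·R3: [0, 0, 0, 0, 21/2]
R5 ← R5 − (9/19)·R4: [0, 0, 0, 0, 0]
R6 ← R6 − (21/19)·R4: [0, 0, 0, 0, 0]
The echelon form has 4 nonzero rows; the last pivot sits in the augmented column, so rank(M) = 3 but rank([M|b]) = 4.
Since the ranks differ, the system is inconsistent.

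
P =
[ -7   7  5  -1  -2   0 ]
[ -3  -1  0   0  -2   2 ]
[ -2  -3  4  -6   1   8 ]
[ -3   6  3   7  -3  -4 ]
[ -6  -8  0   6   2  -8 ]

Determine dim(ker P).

Row reduce to echelon form.
R2 ← R2 − (3/7)·R1: [0, -4, -15/7, 3/7, -8/7, 2]
R3 ← R3 − (2/7)·R1: [0, -5, 18/7, -40/7, 11/7, 8]
R4 ← R4 − (3/7)·R1: [0, 3, 6/7, 52/7, -15/7, -4]
R5 ← R5 − (6/7)·R1: [0, -14, -30/7, 48/7, 26/7, -8]
R3 ← R3 − (5/4)·R2: [0, 0, 21/4, -25/4, 3, 11/2]
R4 ← R4 + (3/4)·R2: [0, 0, -3/4, 31/4, -3, -5/2]
R5 ← R5 − (7/2)·R2: [0, 0, 45/14, 75/14, 54/7, -15]
R4 ← R4 + (1/7)·R3: [0, 0, 0, 48/7, -18/7, -12/7]
R5 ← R5 − (30/49)·R3: [0, 0, 0, 450/49, 288/49, -900/49]
R5 ← R5 − (75/56)·R4: [0, 0, 0, 0, 261/28, -225/14]
5 nonzero rows, so rank(P) = 5.
P has 6 columns; by rank–nullity, nullity = 6 − 5 = 1.

1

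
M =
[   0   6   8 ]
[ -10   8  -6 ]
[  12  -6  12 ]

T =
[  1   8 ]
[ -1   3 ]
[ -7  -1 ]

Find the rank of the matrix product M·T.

2

First compute MT:
[[-62,  10],
 [ 24, -50],
 [-66,  66]]
Now row reduce the product.
R2 ← R2 + (12/31)·R1: [0, -1430/31]
R3 ← R3 − (33/31)·R1: [0, 1716/31]
R3 ← R3 + (6/5)·R2: [0, 0]
2 nonzero rows, so rank(MT) = 2.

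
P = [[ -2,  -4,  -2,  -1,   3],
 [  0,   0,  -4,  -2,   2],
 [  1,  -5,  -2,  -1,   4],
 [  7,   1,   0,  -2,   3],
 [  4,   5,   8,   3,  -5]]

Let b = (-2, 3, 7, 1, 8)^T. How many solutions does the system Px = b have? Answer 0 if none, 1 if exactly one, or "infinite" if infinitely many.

Row reduce the augmented matrix [P | b].
R3 ← R3 + (1/2)·R1: [0, -7, -3, -3/2, 11/2, 6]
R4 ← R4 + (7/2)·R1: [0, -13, -7, -11/2, 27/2, -6]
R5 ← R5 + (2)·R1: [0, -3, 4, 1, 1, 4]
Swap R2 ↔ R3
R4 ← R4 − (13/7)·R2: [0, 0, -10/7, -19/7, 23/7, -120/7]
R5 ← R5 − (3/7)·R2: [0, 0, 37/7, 23/14, -19/14, 10/7]
R4 ← R4 − (5/14)·R3: [0, 0, 0, -2, 18/7, -255/14]
R5 ← R5 + (37/28)·R3: [0, 0, 0, -1, 9/7, 151/28]
R5 ← R5 − (1/2)·R4: [0, 0, 0, 0, 0, 29/2]
The echelon form has 5 nonzero rows; the last pivot sits in the augmented column, so rank(P) = 4 but rank([P|b]) = 5.
Since the ranks differ, the system is inconsistent.
It has no solutions.

0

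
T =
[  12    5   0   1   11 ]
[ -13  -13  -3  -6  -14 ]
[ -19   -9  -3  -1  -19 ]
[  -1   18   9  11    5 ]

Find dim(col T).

3

Row reduce to echelon form.
R2 ← R2 + (13/12)·R1: [0, -91/12, -3, -59/12, -25/12]
R3 ← R3 + (19/12)·R1: [0, -13/12, -3, 7/12, -19/12]
R4 ← R4 + (1/12)·R1: [0, 221/12, 9, 133/12, 71/12]
R3 ← R3 − (1/7)·R2: [0, 0, -18/7, 9/7, -9/7]
R4 ← R4 + (17/7)·R2: [0, 0, 12/7, -6/7, 6/7]
R4 ← R4 + (2/3)·R3: [0, 0, 0, 0, 0]
Echelon form has 3 nonzero rows, so rank(T) = 3.
The column space has dimension equal to the rank: 3.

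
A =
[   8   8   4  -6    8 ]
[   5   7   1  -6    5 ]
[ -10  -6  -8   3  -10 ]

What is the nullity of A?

3

Row reduce to echelon form.
R2 ← R2 − (5/8)·R1: [0, 2, -3/2, -9/4, 0]
R3 ← R3 + (5/4)·R1: [0, 4, -3, -9/2, 0]
R3 ← R3 − (2)·R2: [0, 0, 0, 0, 0]
2 nonzero rows, so rank(A) = 2.
A has 5 columns; by rank–nullity, nullity = 5 − 2 = 3.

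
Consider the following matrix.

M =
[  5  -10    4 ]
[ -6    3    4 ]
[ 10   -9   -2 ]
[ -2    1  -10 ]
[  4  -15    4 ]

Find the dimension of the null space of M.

Row reduce to echelon form.
R2 ← R2 + (6/5)·R1: [0, -9, 44/5]
R3 ← R3 − (2)·R1: [0, 11, -10]
R4 ← R4 + (2/5)·R1: [0, -3, -42/5]
R5 ← R5 − (4/5)·R1: [0, -7, 4/5]
R3 ← R3 + (11/9)·R2: [0, 0, 34/45]
R4 ← R4 − (1/3)·R2: [0, 0, -34/3]
R5 ← R5 − (7/9)·R2: [0, 0, -272/45]
R4 ← R4 + (15)·R3: [0, 0, 0]
R5 ← R5 + (8)·R3: [0, 0, 0]
3 nonzero rows, so rank(M) = 3.
M has 3 columns; by rank–nullity, nullity = 3 − 3 = 0.

0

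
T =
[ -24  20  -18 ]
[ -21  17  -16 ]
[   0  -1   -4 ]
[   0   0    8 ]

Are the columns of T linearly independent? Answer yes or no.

Row reduce T to echelon form.
R2 ← R2 − (7/8)·R1: [0, -1/2, -1/4]
R3 ← R3 − (2)·R2: [0, 0, -7/2]
R4 ← R4 + (16/7)·R3: [0, 0, 0]
3 pivots among 3 columns.
Every column is a pivot column, so the columns are linearly independent.

yes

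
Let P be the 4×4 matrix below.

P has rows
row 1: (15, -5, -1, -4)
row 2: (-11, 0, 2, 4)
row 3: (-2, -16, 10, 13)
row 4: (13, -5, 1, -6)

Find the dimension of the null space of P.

Row reduce to echelon form.
R2 ← R2 + (11/15)·R1: [0, -11/3, 19/15, 16/15]
R3 ← R3 + (2/15)·R1: [0, -50/3, 148/15, 187/15]
R4 ← R4 − (13/15)·R1: [0, -2/3, 28/15, -38/15]
R3 ← R3 − (50/11)·R2: [0, 0, 226/55, 419/55]
R4 ← R4 − (2/11)·R2: [0, 0, 18/11, -30/11]
R4 ← R4 − (45/113)·R3: [0, 0, 0, -651/113]
4 nonzero rows, so rank(P) = 4.
P has 4 columns; by rank–nullity, nullity = 4 − 4 = 0.

0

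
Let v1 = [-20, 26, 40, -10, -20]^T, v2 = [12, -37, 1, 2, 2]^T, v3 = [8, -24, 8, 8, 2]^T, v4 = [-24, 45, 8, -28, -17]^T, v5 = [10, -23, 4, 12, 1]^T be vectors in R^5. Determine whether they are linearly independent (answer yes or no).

yes

Form the matrix with these vectors as rows and row reduce.
R2 ← R2 + (3/5)·R1: [0, -107/5, 25, -4, -10]
R3 ← R3 + (2/5)·R1: [0, -68/5, 24, 4, -6]
R4 ← R4 − (6/5)·R1: [0, 69/5, -40, -16, 7]
R5 ← R5 + (1/2)·R1: [0, -10, 24, 7, -9]
R3 ← R3 − (68/107)·R2: [0, 0, 868/107, 700/107, 38/107]
R4 ← R4 + (69/107)·R2: [0, 0, -2555/107, -1988/107, 59/107]
R5 ← R5 − (50/107)·R2: [0, 0, 1318/107, 949/107, -463/107]
R4 ← R4 + (365/124)·R3: [0, 0, 0, 21/31, 99/62]
R5 ← R5 − (659/434)·R3: [0, 0, 0, -33/31, -1056/217]
R5 ← R5 + (11/7)·R4: [0, 0, 0, 0, -33/14]
5 nonzero rows, so the 5 vectors span a space of dimension 5.
Since 5 = 5, the vectors are linearly independent.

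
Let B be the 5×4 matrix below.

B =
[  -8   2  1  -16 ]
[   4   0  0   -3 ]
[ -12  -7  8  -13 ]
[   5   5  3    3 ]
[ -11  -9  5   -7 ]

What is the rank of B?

Row reduce to echelon form.
R2 ← R2 + (1/2)·R1: [0, 1, 1/2, -11]
R3 ← R3 − (3/2)·R1: [0, -10, 13/2, 11]
R4 ← R4 + (5/8)·R1: [0, 25/4, 29/8, -7]
R5 ← R5 − (11/8)·R1: [0, -47/4, 29/8, 15]
R3 ← R3 + (10)·R2: [0, 0, 23/2, -99]
R4 ← R4 − (25/4)·R2: [0, 0, 1/2, 247/4]
R5 ← R5 + (47/4)·R2: [0, 0, 19/2, -457/4]
R4 ← R4 − (1/23)·R3: [0, 0, 0, 6077/92]
R5 ← R5 − (19/23)·R3: [0, 0, 0, -2987/92]
R5 ← R5 + (29/59)·R4: [0, 0, 0, 0]
Echelon form has 4 nonzero rows, so rank(B) = 4.

4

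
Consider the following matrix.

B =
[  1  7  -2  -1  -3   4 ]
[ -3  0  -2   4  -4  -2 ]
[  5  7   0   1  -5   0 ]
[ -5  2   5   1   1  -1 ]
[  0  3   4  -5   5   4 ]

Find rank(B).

Row reduce to echelon form.
R2 ← R2 + (3)·R1: [0, 21, -8, 1, -13, 10]
R3 ← R3 − (5)·R1: [0, -28, 10, 6, 10, -20]
R4 ← R4 + (5)·R1: [0, 37, -5, -4, -14, 19]
R3 ← R3 + (4/3)·R2: [0, 0, -2/3, 22/3, -22/3, -20/3]
R4 ← R4 − (37/21)·R2: [0, 0, 191/21, -121/21, 187/21, 29/21]
R5 ← R5 − (1/7)·R2: [0, 0, 36/7, -36/7, 48/7, 18/7]
R4 ← R4 + (191/14)·R3: [0, 0, 0, 660/7, -638/7, -627/7]
R5 ← R5 + (54/7)·R3: [0, 0, 0, 360/7, -348/7, -342/7]
R5 ← R5 − (6/11)·R4: [0, 0, 0, 0, 0, 0]
Echelon form has 4 nonzero rows, so rank(B) = 4.

4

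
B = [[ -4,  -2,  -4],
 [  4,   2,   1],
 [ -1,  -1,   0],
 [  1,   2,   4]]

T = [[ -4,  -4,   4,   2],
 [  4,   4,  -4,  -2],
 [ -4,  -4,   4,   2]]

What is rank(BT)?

First compute BT:
[[ 24,  24, -24, -12],
 [-12, -12,  12,   6],
 [  0,   0,   0,   0],
 [-12, -12,  12,   6]]
Now row reduce the product.
R2 ← R2 + (1/2)·R1: [0, 0, 0, 0]
R4 ← R4 + (1/2)·R1: [0, 0, 0, 0]
1 nonzero row, so rank(BT) = 1.

1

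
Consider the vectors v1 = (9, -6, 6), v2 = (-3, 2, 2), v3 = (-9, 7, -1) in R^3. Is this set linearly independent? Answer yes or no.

yes

Form the matrix with these vectors as rows and row reduce.
R2 ← R2 + (1/3)·R1: [0, 0, 4]
R3 ← R3 + R1: [0, 1, 5]
Swap R2 ↔ R3
3 nonzero rows, so the 3 vectors span a space of dimension 3.
Since 3 = 3, the vectors are linearly independent.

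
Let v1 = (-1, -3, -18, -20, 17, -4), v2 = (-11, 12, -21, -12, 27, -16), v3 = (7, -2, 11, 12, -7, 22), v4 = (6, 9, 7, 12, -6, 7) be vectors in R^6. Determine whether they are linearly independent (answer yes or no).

Form the matrix with these vectors as rows and row reduce.
R2 ← R2 − (11)·R1: [0, 45, 177, 208, -160, 28]
R3 ← R3 + (7)·R1: [0, -23, -115, -128, 112, -6]
R4 ← R4 + (6)·R1: [0, -9, -101, -108, 96, -17]
R3 ← R3 + (23/45)·R2: [0, 0, -368/15, -976/45, 272/9, 374/45]
R4 ← R4 + (1/5)·R2: [0, 0, -328/5, -332/5, 64, -57/5]
R4 ← R4 − (123/46)·R3: [0, 0, 0, -580/69, -1160/69, -2320/69]
4 nonzero rows, so the 4 vectors span a space of dimension 4.
Since 4 = 4, the vectors are linearly independent.

yes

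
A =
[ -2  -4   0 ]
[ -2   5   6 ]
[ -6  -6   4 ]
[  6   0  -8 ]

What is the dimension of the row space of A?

2

Row reduce to echelon form.
R2 ← R2 − R1: [0, 9, 6]
R3 ← R3 − (3)·R1: [0, 6, 4]
R4 ← R4 + (3)·R1: [0, -12, -8]
R3 ← R3 − (2/3)·R2: [0, 0, 0]
R4 ← R4 + (4/3)·R2: [0, 0, 0]
Echelon form has 2 nonzero rows, so rank(A) = 2.
The row space has dimension equal to the rank: 2.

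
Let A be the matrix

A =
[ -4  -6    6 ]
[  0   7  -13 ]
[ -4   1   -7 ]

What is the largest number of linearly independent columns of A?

Row reduce to echelon form.
R3 ← R3 − R1: [0, 7, -13]
R3 ← R3 − R2: [0, 0, 0]
Echelon form has 2 nonzero rows, so rank(A) = 2.
The rank gives the maximum number of linearly independent columns: 2.

2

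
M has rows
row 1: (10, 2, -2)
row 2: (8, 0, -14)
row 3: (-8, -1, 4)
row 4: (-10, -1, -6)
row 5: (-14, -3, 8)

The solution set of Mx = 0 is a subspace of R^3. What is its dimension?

0

Row reduce to echelon form.
R2 ← R2 − (4/5)·R1: [0, -8/5, -62/5]
R3 ← R3 + (4/5)·R1: [0, 3/5, 12/5]
R4 ← R4 + R1: [0, 1, -8]
R5 ← R5 + (7/5)·R1: [0, -1/5, 26/5]
R3 ← R3 + (3/8)·R2: [0, 0, -9/4]
R4 ← R4 + (5/8)·R2: [0, 0, -63/4]
R5 ← R5 − (1/8)·R2: [0, 0, 27/4]
R4 ← R4 − (7)·R3: [0, 0, 0]
R5 ← R5 + (3)·R3: [0, 0, 0]
3 nonzero rows, so rank(M) = 3.
M has 3 columns; by rank–nullity, nullity = 3 − 3 = 0.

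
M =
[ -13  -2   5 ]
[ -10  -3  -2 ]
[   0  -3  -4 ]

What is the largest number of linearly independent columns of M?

3

Row reduce to echelon form.
R2 ← R2 − (10/13)·R1: [0, -19/13, -76/13]
R3 ← R3 − (39/19)·R2: [0, 0, 8]
Echelon form has 3 nonzero rows, so rank(M) = 3.
The rank gives the maximum number of linearly independent columns: 3.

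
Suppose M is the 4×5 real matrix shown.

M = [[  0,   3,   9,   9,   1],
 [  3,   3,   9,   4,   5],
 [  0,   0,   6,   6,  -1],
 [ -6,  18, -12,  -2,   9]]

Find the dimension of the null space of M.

Row reduce to echelon form.
Swap R1 ↔ R2
R4 ← R4 + (2)·R1: [0, 24, 6, 6, 19]
R4 ← R4 − (8)·R2: [0, 0, -66, -66, 11]
R4 ← R4 + (11)·R3: [0, 0, 0, 0, 0]
3 nonzero rows, so rank(M) = 3.
M has 5 columns; by rank–nullity, nullity = 5 − 3 = 2.

2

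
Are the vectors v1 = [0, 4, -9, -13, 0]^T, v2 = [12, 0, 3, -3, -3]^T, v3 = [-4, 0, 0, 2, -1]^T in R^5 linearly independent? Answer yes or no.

yes

Form the matrix with these vectors as rows and row reduce.
Swap R1 ↔ R2
R3 ← R3 + (1/3)·R1: [0, 0, 1, 1, -2]
3 nonzero rows, so the 3 vectors span a space of dimension 3.
Since 3 = 3, the vectors are linearly independent.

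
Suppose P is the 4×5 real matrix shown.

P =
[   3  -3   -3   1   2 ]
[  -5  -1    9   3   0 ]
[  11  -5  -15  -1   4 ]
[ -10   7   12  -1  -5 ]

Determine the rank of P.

2

Row reduce to echelon form.
R2 ← R2 + (5/3)·R1: [0, -6, 4, 14/3, 10/3]
R3 ← R3 − (11/3)·R1: [0, 6, -4, -14/3, -10/3]
R4 ← R4 + (10/3)·R1: [0, -3, 2, 7/3, 5/3]
R3 ← R3 + R2: [0, 0, 0, 0, 0]
R4 ← R4 − (1/2)·R2: [0, 0, 0, 0, 0]
Echelon form has 2 nonzero rows, so rank(P) = 2.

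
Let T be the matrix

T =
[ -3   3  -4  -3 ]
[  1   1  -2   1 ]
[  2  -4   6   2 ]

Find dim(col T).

Row reduce to echelon form.
R2 ← R2 + (1/3)·R1: [0, 2, -10/3, 0]
R3 ← R3 + (2/3)·R1: [0, -2, 10/3, 0]
R3 ← R3 + R2: [0, 0, 0, 0]
Echelon form has 2 nonzero rows, so rank(T) = 2.
The column space has dimension equal to the rank: 2.

2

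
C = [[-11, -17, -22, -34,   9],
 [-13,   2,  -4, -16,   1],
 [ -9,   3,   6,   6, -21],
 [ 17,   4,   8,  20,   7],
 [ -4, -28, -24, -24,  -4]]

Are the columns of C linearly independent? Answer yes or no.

Row reduce C to echelon form.
R2 ← R2 − (13/11)·R1: [0, 243/11, 22, 266/11, -106/11]
R3 ← R3 − (9/11)·R1: [0, 186/11, 24, 372/11, -312/11]
R4 ← R4 + (17/11)·R1: [0, -245/11, -26, -358/11, 230/11]
R5 ← R5 − (4/11)·R1: [0, -240/11, -16, -128/11, -80/11]
R3 ← R3 − (62/81)·R2: [0, 0, 580/81, 1240/81, -1700/81]
R4 ← R4 + (245/243)·R2: [0, 0, -928/243, -1984/243, 2720/243]
R5 ← R5 + (80/81)·R2: [0, 0, 464/81, 992/81, -1360/81]
R4 ← R4 + (8/15)·R3: [0, 0, 0, 0, 0]
R5 ← R5 − (4/5)·R3: [0, 0, 0, 0, 0]
3 pivots among 5 columns.
Only 3 < 5 pivot columns, so the columns are linearly dependent.

no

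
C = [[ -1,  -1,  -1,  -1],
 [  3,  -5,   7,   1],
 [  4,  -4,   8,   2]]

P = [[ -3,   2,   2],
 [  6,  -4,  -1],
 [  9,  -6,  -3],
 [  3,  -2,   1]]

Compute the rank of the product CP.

2

First compute CP:
[[-15,  10,   1],
 [ 27, -18,  -9],
 [ 42, -28, -10]]
Now row reduce the product.
R2 ← R2 + (9/5)·R1: [0, 0, -36/5]
R3 ← R3 + (14/5)·R1: [0, 0, -36/5]
R3 ← R3 − R2: [0, 0, 0]
2 nonzero rows, so rank(CP) = 2.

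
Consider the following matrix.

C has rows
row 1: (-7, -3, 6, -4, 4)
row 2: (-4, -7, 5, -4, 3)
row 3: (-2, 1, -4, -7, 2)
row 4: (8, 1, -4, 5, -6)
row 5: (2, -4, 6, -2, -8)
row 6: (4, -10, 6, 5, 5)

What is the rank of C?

Row reduce to echelon form.
R2 ← R2 − (4/7)·R1: [0, -37/7, 11/7, -12/7, 5/7]
R3 ← R3 − (2/7)·R1: [0, 13/7, -40/7, -41/7, 6/7]
R4 ← R4 + (8/7)·R1: [0, -17/7, 20/7, 3/7, -10/7]
R5 ← R5 + (2/7)·R1: [0, -34/7, 54/7, -22/7, -48/7]
R6 ← R6 + (4/7)·R1: [0, -82/7, 66/7, 19/7, 51/7]
R3 ← R3 + (13/37)·R2: [0, 0, -191/37, -239/37, 41/37]
R4 ← R4 − (17/37)·R2: [0, 0, 79/37, 45/37, -65/37]
R5 ← R5 − (34/37)·R2: [0, 0, 232/37, -58/37, -278/37]
R6 ← R6 − (82/37)·R2: [0, 0, 220/37, 241/37, 211/37]
R4 ← R4 + (79/191)·R3: [0, 0, 0, -278/191, -248/191]
R5 ← R5 + (232/191)·R3: [0, 0, 0, -1798/191, -1178/191]
R6 ← R6 + (220/191)·R3: [0, 0, 0, -177/191, 1333/191]
R5 ← R5 − (899/139)·R4: [0, 0, 0, 0, 310/139]
R6 ← R6 − (177/278)·R4: [0, 0, 0, 0, 1085/139]
R6 ← R6 − (7/2)·R5: [0, 0, 0, 0, 0]
Echelon form has 5 nonzero rows, so rank(C) = 5.

5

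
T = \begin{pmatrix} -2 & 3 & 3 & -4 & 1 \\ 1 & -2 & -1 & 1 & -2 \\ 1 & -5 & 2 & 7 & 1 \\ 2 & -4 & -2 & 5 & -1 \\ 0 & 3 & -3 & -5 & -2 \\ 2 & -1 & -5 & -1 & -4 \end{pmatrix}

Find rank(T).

3

Row reduce to echelon form.
R2 ← R2 + (1/2)·R1: [0, -1/2, 1/2, -1, -3/2]
R3 ← R3 + (1/2)·R1: [0, -7/2, 7/2, 5, 3/2]
R4 ← R4 + R1: [0, -1, 1, 1, 0]
R6 ← R6 + R1: [0, 2, -2, -5, -3]
R3 ← R3 − (7)·R2: [0, 0, 0, 12, 12]
R4 ← R4 − (2)·R2: [0, 0, 0, 3, 3]
R5 ← R5 + (6)·R2: [0, 0, 0, -11, -11]
R6 ← R6 + (4)·R2: [0, 0, 0, -9, -9]
R4 ← R4 − (1/4)·R3: [0, 0, 0, 0, 0]
R5 ← R5 + (11/12)·R3: [0, 0, 0, 0, 0]
R6 ← R6 + (3/4)·R3: [0, 0, 0, 0, 0]
Echelon form has 3 nonzero rows, so rank(T) = 3.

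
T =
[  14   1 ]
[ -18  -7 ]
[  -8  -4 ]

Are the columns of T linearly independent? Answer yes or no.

yes

Row reduce T to echelon form.
R2 ← R2 + (9/7)·R1: [0, -40/7]
R3 ← R3 + (4/7)·R1: [0, -24/7]
R3 ← R3 − (3/5)·R2: [0, 0]
2 pivots among 2 columns.
Every column is a pivot column, so the columns are linearly independent.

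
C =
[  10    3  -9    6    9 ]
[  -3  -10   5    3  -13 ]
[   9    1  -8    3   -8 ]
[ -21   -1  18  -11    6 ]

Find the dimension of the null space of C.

2

Row reduce to echelon form.
R2 ← R2 + (3/10)·R1: [0, -91/10, 23/10, 24/5, -103/10]
R3 ← R3 − (9/10)·R1: [0, -17/10, 1/10, -12/5, -161/10]
R4 ← R4 + (21/10)·R1: [0, 53/10, -9/10, 8/5, 249/10]
R3 ← R3 − (17/91)·R2: [0, 0, -30/91, -300/91, -1290/91]
R4 ← R4 + (53/91)·R2: [0, 0, 40/91, 400/91, 1720/91]
R4 ← R4 + (4/3)·R3: [0, 0, 0, 0, 0]
3 nonzero rows, so rank(C) = 3.
C has 5 columns; by rank–nullity, nullity = 5 − 3 = 2.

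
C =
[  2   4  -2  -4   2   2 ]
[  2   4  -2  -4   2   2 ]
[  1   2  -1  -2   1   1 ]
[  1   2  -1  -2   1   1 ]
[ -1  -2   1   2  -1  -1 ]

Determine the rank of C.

1

Row reduce to echelon form.
R2 ← R2 − R1: [0, 0, 0, 0, 0, 0]
R3 ← R3 − (1/2)·R1: [0, 0, 0, 0, 0, 0]
R4 ← R4 − (1/2)·R1: [0, 0, 0, 0, 0, 0]
R5 ← R5 + (1/2)·R1: [0, 0, 0, 0, 0, 0]
Echelon form has 1 nonzero row, so rank(C) = 1.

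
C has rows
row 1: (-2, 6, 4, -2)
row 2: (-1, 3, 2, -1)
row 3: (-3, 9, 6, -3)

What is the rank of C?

Row reduce to echelon form.
R2 ← R2 − (1/2)·R1: [0, 0, 0, 0]
R3 ← R3 − (3/2)·R1: [0, 0, 0, 0]
Echelon form has 1 nonzero row, so rank(C) = 1.

1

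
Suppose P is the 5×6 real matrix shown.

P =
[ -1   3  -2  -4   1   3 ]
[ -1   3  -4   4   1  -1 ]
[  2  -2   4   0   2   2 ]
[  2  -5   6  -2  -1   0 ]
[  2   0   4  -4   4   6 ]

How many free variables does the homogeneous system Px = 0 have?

3

Row reduce to echelon form.
R2 ← R2 − R1: [0, 0, -2, 8, 0, -4]
R3 ← R3 + (2)·R1: [0, 4, 0, -8, 4, 8]
R4 ← R4 + (2)·R1: [0, 1, 2, -10, 1, 6]
R5 ← R5 + (2)·R1: [0, 6, 0, -12, 6, 12]
Swap R2 ↔ R3
R4 ← R4 − (1/4)·R2: [0, 0, 2, -8, 0, 4]
R5 ← R5 − (3/2)·R2: [0, 0, 0, 0, 0, 0]
R4 ← R4 + R3: [0, 0, 0, 0, 0, 0]
3 nonzero rows, so rank(P) = 3.
P has 6 columns; by rank–nullity, nullity = 6 − 3 = 3.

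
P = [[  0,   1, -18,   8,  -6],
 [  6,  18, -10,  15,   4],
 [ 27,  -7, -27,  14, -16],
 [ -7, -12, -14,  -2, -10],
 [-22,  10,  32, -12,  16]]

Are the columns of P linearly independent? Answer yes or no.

no

Row reduce P to echelon form.
Swap R1 ↔ R2
R3 ← R3 − (9/2)·R1: [0, -88, 18, -107/2, -34]
R4 ← R4 + (7/6)·R1: [0, 9, -77/3, 31/2, -16/3]
R5 ← R5 + (11/3)·R1: [0, 76, -14/3, 43, 92/3]
R3 ← R3 + (88)·R2: [0, 0, -1566, 1301/2, -562]
R4 ← R4 − (9)·R2: [0, 0, 409/3, -113/2, 146/3]
R5 ← R5 − (76)·R2: [0, 0, 4090/3, -565, 1460/3]
R4 ← R4 + (409/4698)·R3: [0, 0, 0, 1235/9396, -611/2349]
R5 ← R5 + (2045/2349)·R3: [0, 0, 0, 6175/4698, -6110/2349]
R5 ← R5 − (10)·R4: [0, 0, 0, 0, 0]
4 pivots among 5 columns.
Only 4 < 5 pivot columns, so the columns are linearly dependent.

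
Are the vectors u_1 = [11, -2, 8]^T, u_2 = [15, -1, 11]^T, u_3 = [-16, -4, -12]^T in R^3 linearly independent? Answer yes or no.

Form the matrix with these vectors as rows and row reduce.
R2 ← R2 − (15/11)·R1: [0, 19/11, 1/11]
R3 ← R3 + (16/11)·R1: [0, -76/11, -4/11]
R3 ← R3 + (4)·R2: [0, 0, 0]
2 nonzero rows, so the 3 vectors span a space of dimension 2.
Since 2 < 3, the vectors are linearly dependent.

no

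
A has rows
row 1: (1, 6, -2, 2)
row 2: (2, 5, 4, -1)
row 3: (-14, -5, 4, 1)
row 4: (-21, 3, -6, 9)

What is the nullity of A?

1

Row reduce to echelon form.
R2 ← R2 − (2)·R1: [0, -7, 8, -5]
R3 ← R3 + (14)·R1: [0, 79, -24, 29]
R4 ← R4 + (21)·R1: [0, 129, -48, 51]
R3 ← R3 + (79/7)·R2: [0, 0, 464/7, -192/7]
R4 ← R4 + (129/7)·R2: [0, 0, 696/7, -288/7]
R4 ← R4 − (3/2)·R3: [0, 0, 0, 0]
3 nonzero rows, so rank(A) = 3.
A has 4 columns; by rank–nullity, nullity = 4 − 3 = 1.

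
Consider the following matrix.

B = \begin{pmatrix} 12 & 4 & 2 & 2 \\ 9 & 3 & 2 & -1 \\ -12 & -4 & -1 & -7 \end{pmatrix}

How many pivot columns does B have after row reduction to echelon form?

2

Row reduce to echelon form.
R2 ← R2 − (3/4)·R1: [0, 0, 1/2, -5/2]
R3 ← R3 + R1: [0, 0, 1, -5]
R3 ← R3 − (2)·R2: [0, 0, 0, 0]
Echelon form has 2 nonzero rows, so rank(B) = 2.
Each nonzero row contributes one pivot column: 2 pivot columns.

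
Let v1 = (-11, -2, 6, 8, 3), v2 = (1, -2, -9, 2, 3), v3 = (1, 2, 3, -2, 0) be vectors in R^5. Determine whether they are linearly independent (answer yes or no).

yes

Form the matrix with these vectors as rows and row reduce.
R2 ← R2 + (1/11)·R1: [0, -24/11, -93/11, 30/11, 36/11]
R3 ← R3 + (1/11)·R1: [0, 20/11, 39/11, -14/11, 3/11]
R3 ← R3 + (5/6)·R2: [0, 0, -7/2, 1, 3]
3 nonzero rows, so the 3 vectors span a space of dimension 3.
Since 3 = 3, the vectors are linearly independent.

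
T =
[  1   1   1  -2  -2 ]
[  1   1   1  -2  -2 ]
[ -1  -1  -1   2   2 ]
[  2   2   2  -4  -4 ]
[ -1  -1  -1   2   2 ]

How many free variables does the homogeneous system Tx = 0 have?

4

Row reduce to echelon form.
R2 ← R2 − R1: [0, 0, 0, 0, 0]
R3 ← R3 + R1: [0, 0, 0, 0, 0]
R4 ← R4 − (2)·R1: [0, 0, 0, 0, 0]
R5 ← R5 + R1: [0, 0, 0, 0, 0]
1 nonzero row, so rank(T) = 1.
T has 5 columns; by rank–nullity, nullity = 5 − 1 = 4.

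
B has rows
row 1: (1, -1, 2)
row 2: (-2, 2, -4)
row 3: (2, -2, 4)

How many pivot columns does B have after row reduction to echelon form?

Row reduce to echelon form.
R2 ← R2 + (2)·R1: [0, 0, 0]
R3 ← R3 − (2)·R1: [0, 0, 0]
Echelon form has 1 nonzero row, so rank(B) = 1.
Each nonzero row contributes one pivot column: 1 pivot columns.

1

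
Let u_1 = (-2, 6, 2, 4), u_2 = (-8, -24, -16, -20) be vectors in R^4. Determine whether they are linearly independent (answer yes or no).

yes

Form the matrix with these vectors as rows and row reduce.
R2 ← R2 − (4)·R1: [0, -48, -24, -36]
2 nonzero rows, so the 2 vectors span a space of dimension 2.
Since 2 = 2, the vectors are linearly independent.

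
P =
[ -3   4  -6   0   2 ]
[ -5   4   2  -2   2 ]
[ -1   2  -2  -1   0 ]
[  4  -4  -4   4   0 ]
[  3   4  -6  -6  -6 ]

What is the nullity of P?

Row reduce to echelon form.
R2 ← R2 − (5/3)·R1: [0, -8/3, 12, -2, -4/3]
R3 ← R3 − (1/3)·R1: [0, 2/3, 0, -1, -2/3]
R4 ← R4 + (4/3)·R1: [0, 4/3, -12, 4, 8/3]
R5 ← R5 + R1: [0, 8, -12, -6, -4]
R3 ← R3 + (1/4)·R2: [0, 0, 3, -3/2, -1]
R4 ← R4 + (1/2)·R2: [0, 0, -6, 3, 2]
R5 ← R5 + (3)·R2: [0, 0, 24, -12, -8]
R4 ← R4 + (2)·R3: [0, 0, 0, 0, 0]
R5 ← R5 − (8)·R3: [0, 0, 0, 0, 0]
3 nonzero rows, so rank(P) = 3.
P has 5 columns; by rank–nullity, nullity = 5 − 3 = 2.

2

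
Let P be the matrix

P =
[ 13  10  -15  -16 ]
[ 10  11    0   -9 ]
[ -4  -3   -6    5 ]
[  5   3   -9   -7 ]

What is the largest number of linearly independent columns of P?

Row reduce to echelon form.
R2 ← R2 − (10/13)·R1: [0, 43/13, 150/13, 43/13]
R3 ← R3 + (4/13)·R1: [0, 1/13, -138/13, 1/13]
R4 ← R4 − (5/13)·R1: [0, -11/13, -42/13, -11/13]
R3 ← R3 − (1/43)·R2: [0, 0, -468/43, 0]
R4 ← R4 + (11/43)·R2: [0, 0, -12/43, 0]
R4 ← R4 − (1/39)·R3: [0, 0, 0, 0]
Echelon form has 3 nonzero rows, so rank(P) = 3.
The rank gives the maximum number of linearly independent columns: 3.

3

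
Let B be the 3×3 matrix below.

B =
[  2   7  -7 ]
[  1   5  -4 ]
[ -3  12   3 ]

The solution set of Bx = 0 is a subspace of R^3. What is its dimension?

1

Row reduce to echelon form.
R2 ← R2 − (1/2)·R1: [0, 3/2, -1/2]
R3 ← R3 + (3/2)·R1: [0, 45/2, -15/2]
R3 ← R3 − (15)·R2: [0, 0, 0]
2 nonzero rows, so rank(B) = 2.
B has 3 columns; by rank–nullity, nullity = 3 − 2 = 1.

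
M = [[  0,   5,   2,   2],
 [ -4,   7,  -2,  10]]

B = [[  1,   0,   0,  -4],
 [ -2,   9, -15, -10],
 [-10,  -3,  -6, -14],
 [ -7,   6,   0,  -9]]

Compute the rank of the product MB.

First compute MB:
[[-44,  51, -87, -96],
 [-68, 129, -93, -116]]
Now row reduce the product.
R2 ← R2 − (17/11)·R1: [0, 552/11, 456/11, 356/11]
2 nonzero rows, so rank(MB) = 2.

2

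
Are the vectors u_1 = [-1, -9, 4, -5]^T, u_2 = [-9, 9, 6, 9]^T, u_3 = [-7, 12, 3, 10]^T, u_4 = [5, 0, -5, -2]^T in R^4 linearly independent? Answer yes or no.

no

Form the matrix with these vectors as rows and row reduce.
R2 ← R2 − (9)·R1: [0, 90, -30, 54]
R3 ← R3 − (7)·R1: [0, 75, -25, 45]
R4 ← R4 + (5)·R1: [0, -45, 15, -27]
R3 ← R3 − (5/6)·R2: [0, 0, 0, 0]
R4 ← R4 + (1/2)·R2: [0, 0, 0, 0]
2 nonzero rows, so the 4 vectors span a space of dimension 2.
Since 2 < 4, the vectors are linearly dependent.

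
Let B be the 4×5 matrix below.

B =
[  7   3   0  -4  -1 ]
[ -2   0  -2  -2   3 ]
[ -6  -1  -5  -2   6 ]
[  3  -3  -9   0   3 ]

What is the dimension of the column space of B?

4

Row reduce to echelon form.
R2 ← R2 + (2/7)·R1: [0, 6/7, -2, -22/7, 19/7]
R3 ← R3 + (6/7)·R1: [0, 11/7, -5, -38/7, 36/7]
R4 ← R4 − (3/7)·R1: [0, -30/7, -9, 12/7, 24/7]
R3 ← R3 − (11/6)·R2: [0, 0, -4/3, 1/3, 1/6]
R4 ← R4 + (5)·R2: [0, 0, -19, -14, 17]
R4 ← R4 − (57/4)·R3: [0, 0, 0, -75/4, 117/8]
Echelon form has 4 nonzero rows, so rank(B) = 4.
The column space has dimension equal to the rank: 4.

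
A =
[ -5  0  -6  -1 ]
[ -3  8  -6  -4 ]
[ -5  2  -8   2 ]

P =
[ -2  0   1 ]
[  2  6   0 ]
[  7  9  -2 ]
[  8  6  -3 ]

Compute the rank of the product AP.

First compute AP:
[[-40, -60,  10],
 [-52, -30,  21],
 [-26, -48,   5]]
Now row reduce the product.
R2 ← R2 − (13/10)·R1: [0, 48, 8]
R3 ← R3 − (13/20)·R1: [0, -9, -3/2]
R3 ← R3 + (3/16)·R2: [0, 0, 0]
2 nonzero rows, so rank(AP) = 2.

2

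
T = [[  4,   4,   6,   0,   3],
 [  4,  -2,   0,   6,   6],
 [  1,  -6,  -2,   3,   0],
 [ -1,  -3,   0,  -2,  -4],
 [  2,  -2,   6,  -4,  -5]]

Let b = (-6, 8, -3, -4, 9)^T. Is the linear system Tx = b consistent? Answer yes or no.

Row reduce the augmented matrix [T | b].
R2 ← R2 − R1: [0, -6, -6, 6, 3, 14]
R3 ← R3 − (1/4)·R1: [0, -7, -7/2, 3, -3/4, -3/2]
R4 ← R4 + (1/4)·R1: [0, -2, 3/2, -2, -13/4, -11/2]
R5 ← R5 − (1/2)·R1: [0, -4, 3, -4, -13/2, 12]
R3 ← R3 − (7/6)·R2: [0, 0, 7/2, -4, -17/4, -107/6]
R4 ← R4 − (1/3)·R2: [0, 0, 7/2, -4, -17/4, -61/6]
R5 ← R5 − (2/3)·R2: [0, 0, 7, -8, -17/2, 8/3]
R4 ← R4 − R3: [0, 0, 0, 0, 0, 23/3]
R5 ← R5 − (2)·R3: [0, 0, 0, 0, 0, 115/3]
R5 ← R5 − (5)·R4: [0, 0, 0, 0, 0, 0]
The echelon form has 4 nonzero rows; the last pivot sits in the augmented column, so rank(T) = 3 but rank([T|b]) = 4.
Since the ranks differ, the system is inconsistent.

no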